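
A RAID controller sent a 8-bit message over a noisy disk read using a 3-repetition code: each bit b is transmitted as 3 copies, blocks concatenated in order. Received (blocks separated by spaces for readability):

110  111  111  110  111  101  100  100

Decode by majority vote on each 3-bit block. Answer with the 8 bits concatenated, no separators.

11111100

Block 1 (110): 2 ones → 1
Block 2 (111): 3 ones → 1
Block 3 (111): 3 ones → 1
Block 4 (110): 2 ones → 1
Block 5 (111): 3 ones → 1
Block 6 (101): 2 ones → 1
Block 7 (100): 1 one → 0
Block 8 (100): 1 one → 0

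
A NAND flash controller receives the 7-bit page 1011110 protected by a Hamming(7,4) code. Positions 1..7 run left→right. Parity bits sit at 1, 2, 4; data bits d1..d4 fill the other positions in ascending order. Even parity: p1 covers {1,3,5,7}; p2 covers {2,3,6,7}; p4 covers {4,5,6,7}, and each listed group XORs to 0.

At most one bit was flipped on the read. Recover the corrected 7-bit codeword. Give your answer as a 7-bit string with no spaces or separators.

s1 (pos 1,3,5,7): 1⊕1⊕1⊕0 = 1
s2 (pos 2,3,6,7): 0⊕1⊕1⊕0 = 0
s4 (pos 4,5,6,7): 1⊕1⊕1⊕0 = 1
Syndrome s4…s1 = 101 → error at position 5.
Flip position 5: 1011110 → 1011010

1011010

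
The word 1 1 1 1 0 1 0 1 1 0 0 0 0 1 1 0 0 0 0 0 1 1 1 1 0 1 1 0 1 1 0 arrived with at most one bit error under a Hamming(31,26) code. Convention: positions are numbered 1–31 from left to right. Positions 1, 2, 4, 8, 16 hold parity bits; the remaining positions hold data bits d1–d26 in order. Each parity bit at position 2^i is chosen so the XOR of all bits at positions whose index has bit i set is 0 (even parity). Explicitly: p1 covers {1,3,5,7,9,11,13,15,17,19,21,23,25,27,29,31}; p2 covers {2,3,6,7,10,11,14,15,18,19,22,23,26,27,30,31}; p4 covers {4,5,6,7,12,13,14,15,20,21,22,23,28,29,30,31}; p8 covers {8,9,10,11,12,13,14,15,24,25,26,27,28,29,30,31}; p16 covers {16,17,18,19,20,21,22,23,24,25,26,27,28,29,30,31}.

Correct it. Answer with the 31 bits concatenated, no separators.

s1 (pos 1,3,5,7,9,11,13,15,17,19,21,23,25,27,29,31): 1⊕1⊕0⊕0⊕1⊕0⊕0⊕1⊕0⊕0⊕1⊕1⊕0⊕1⊕1⊕0 = 0
s2 (pos 2,3,6,7,10,11,14,15,18,19,22,23,26,27,30,31): 1⊕1⊕1⊕0⊕0⊕0⊕1⊕1⊕0⊕0⊕1⊕1⊕1⊕1⊕1⊕0 = 0
s4 (pos 4,5,6,7,12,13,14,15,20,21,22,23,28,29,30,31): 1⊕0⊕1⊕0⊕0⊕0⊕1⊕1⊕0⊕1⊕1⊕1⊕0⊕1⊕1⊕0 = 1
s8 (pos 8,9,10,11,12,13,14,15,24,25,26,27,28,29,30,31): 1⊕1⊕0⊕0⊕0⊕0⊕1⊕1⊕1⊕0⊕1⊕1⊕0⊕1⊕1⊕0 = 1
s16 (pos 16,17,18,19,20,21,22,23,24,25,26,27,28,29,30,31): 0⊕0⊕0⊕0⊕0⊕1⊕1⊕1⊕1⊕0⊕1⊕1⊕0⊕1⊕1⊕0 = 0
Syndrome s16…s1 = 01100 → error at position 12.
Flip position 12: 1111010110000110000011110110110 → 1111010110010110000011110110110

1111010110010110000011110110110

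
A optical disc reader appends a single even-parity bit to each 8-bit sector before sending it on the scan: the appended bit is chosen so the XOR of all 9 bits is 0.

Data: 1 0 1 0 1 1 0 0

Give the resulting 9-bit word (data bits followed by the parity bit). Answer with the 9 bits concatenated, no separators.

101011000

XOR of the 8 data bits: 1⊕0⊕1⊕0⊕1⊕1⊕0⊕0 = 0
Parity bit = 0 (so all 9 bits XOR to 0).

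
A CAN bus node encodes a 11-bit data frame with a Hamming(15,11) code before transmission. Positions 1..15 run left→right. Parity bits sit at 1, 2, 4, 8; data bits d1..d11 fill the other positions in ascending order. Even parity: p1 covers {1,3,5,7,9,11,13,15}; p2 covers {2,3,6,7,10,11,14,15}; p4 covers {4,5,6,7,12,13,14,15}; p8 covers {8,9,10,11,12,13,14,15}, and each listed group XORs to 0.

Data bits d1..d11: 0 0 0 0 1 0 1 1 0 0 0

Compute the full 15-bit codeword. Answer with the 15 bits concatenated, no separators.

Place data at non-parity positions: p1 p2 0 p4 0 0 0 p8 1 0 1 1 0 0 0
p1 (pos 1,3,5,7,9,11,13,15): XOR of data positions = 0⊕0⊕0⊕1⊕1⊕0⊕0 = 0
p2 (pos 2,3,6,7,10,11,14,15): XOR of data positions = 0⊕0⊕0⊕0⊕1⊕0⊕0 = 1
p4 (pos 4,5,6,7,12,13,14,15): XOR of data positions = 0⊕0⊕0⊕1⊕0⊕0⊕0 = 1
p8 (pos 8,9,10,11,12,13,14,15): XOR of data positions = 1⊕0⊕1⊕1⊕0⊕0⊕0 = 1
Codeword: 010100011011000

010100011011000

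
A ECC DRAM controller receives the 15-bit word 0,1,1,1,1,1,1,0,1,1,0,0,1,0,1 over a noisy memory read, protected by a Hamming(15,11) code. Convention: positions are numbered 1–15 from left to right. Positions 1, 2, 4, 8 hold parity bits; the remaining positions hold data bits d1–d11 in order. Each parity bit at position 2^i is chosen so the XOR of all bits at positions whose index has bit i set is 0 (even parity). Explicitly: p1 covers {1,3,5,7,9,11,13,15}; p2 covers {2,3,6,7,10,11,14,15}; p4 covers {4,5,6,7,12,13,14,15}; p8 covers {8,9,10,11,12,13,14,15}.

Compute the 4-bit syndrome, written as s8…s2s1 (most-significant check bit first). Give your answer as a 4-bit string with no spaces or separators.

s1 (pos 1,3,5,7,9,11,13,15): 0⊕1⊕1⊕1⊕1⊕0⊕1⊕1 = 0
s2 (pos 2,3,6,7,10,11,14,15): 1⊕1⊕1⊕1⊕1⊕0⊕0⊕1 = 0
s4 (pos 4,5,6,7,12,13,14,15): 1⊕1⊕1⊕1⊕0⊕1⊕0⊕1 = 0
s8 (pos 8,9,10,11,12,13,14,15): 0⊕1⊕1⊕0⊕0⊕1⊕0⊕1 = 0
Syndrome s8…s1 = 0000 → no error.

0000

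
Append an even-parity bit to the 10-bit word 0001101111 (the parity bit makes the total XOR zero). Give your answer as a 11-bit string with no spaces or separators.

00011011110

XOR of the 10 data bits: 0⊕0⊕0⊕1⊕1⊕0⊕1⊕1⊕1⊕1 = 0
Parity bit = 0 (so all 11 bits XOR to 0).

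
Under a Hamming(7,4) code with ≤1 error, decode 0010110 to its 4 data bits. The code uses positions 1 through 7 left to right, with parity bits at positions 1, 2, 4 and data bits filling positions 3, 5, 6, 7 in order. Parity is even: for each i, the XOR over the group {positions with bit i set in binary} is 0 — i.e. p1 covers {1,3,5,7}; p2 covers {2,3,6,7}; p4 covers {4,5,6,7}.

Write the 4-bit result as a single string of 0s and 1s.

1110

s1 (pos 1,3,5,7): 0⊕1⊕1⊕0 = 0
s2 (pos 2,3,6,7): 0⊕1⊕1⊕0 = 0
s4 (pos 4,5,6,7): 0⊕1⊕1⊕0 = 0
Syndrome s4…s1 = 000 → no error.
Read data bits from positions 3,5,6,7: 1110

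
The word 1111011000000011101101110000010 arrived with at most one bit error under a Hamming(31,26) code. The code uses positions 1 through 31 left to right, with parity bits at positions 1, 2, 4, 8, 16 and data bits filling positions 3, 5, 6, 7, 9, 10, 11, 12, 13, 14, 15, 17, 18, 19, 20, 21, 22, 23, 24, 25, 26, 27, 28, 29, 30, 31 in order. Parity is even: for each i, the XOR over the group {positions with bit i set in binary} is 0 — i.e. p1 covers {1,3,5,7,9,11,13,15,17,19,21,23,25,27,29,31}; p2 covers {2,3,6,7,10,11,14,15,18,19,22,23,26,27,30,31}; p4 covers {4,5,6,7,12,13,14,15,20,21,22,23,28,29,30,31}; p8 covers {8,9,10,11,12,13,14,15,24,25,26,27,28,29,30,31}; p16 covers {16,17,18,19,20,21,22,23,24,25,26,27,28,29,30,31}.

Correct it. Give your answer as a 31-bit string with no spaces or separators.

s1 (pos 1,3,5,7,9,11,13,15,17,19,21,23,25,27,29,31): 1⊕1⊕0⊕1⊕0⊕0⊕0⊕1⊕1⊕1⊕0⊕1⊕0⊕0⊕0⊕0 = 1
s2 (pos 2,3,6,7,10,11,14,15,18,19,22,23,26,27,30,31): 1⊕1⊕1⊕1⊕0⊕0⊕0⊕1⊕0⊕1⊕1⊕1⊕0⊕0⊕1⊕0 = 1
s4 (pos 4,5,6,7,12,13,14,15,20,21,22,23,28,29,30,31): 1⊕0⊕1⊕1⊕0⊕0⊕0⊕1⊕1⊕0⊕1⊕1⊕0⊕0⊕1⊕0 = 0
s8 (pos 8,9,10,11,12,13,14,15,24,25,26,27,28,29,30,31): 0⊕0⊕0⊕0⊕0⊕0⊕0⊕1⊕1⊕0⊕0⊕0⊕0⊕0⊕1⊕0 = 1
s16 (pos 16,17,18,19,20,21,22,23,24,25,26,27,28,29,30,31): 1⊕1⊕0⊕1⊕1⊕0⊕1⊕1⊕1⊕0⊕0⊕0⊕0⊕0⊕1⊕0 = 0
Syndrome s16…s1 = 01011 → error at position 11.
Flip position 11: 1111011000000011101101110000010 → 1111011000100011101101110000010

1111011000100011101101110000010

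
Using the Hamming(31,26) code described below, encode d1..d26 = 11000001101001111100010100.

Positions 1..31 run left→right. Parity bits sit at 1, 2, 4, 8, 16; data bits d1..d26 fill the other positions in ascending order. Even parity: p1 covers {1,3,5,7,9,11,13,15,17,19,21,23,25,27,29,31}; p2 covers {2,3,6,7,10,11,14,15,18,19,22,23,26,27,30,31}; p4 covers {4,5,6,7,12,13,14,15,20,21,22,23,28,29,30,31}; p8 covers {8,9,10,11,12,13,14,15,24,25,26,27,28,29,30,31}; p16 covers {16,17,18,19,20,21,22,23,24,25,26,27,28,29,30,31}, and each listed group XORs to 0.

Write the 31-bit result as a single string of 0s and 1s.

1011100100011011001111100010100

Place data at non-parity positions: p1 p2 1 p4 1 0 0 p8 0 0 0 1 1 0 1 p16 0 0 1 1 1 1 1 0 0 0 1 0 1 0 0
p1 (pos 1,3,5,7,9,11,13,15,17,19,21,23,25,27,29,31): XOR of data positions = 1⊕1⊕0⊕0⊕0⊕1⊕1⊕0⊕1⊕1⊕1⊕0⊕1⊕1⊕0 = 1
p2 (pos 2,3,6,7,10,11,14,15,18,19,22,23,26,27,30,31): XOR of data positions = 1⊕0⊕0⊕0⊕0⊕0⊕1⊕0⊕1⊕1⊕1⊕0⊕1⊕0⊕0 = 0
p4 (pos 4,5,6,7,12,13,14,15,20,21,22,23,28,29,30,31): XOR of data positions = 1⊕0⊕0⊕1⊕1⊕0⊕1⊕1⊕1⊕1⊕1⊕0⊕1⊕0⊕0 = 1
p8 (pos 8,9,10,11,12,13,14,15,24,25,26,27,28,29,30,31): XOR of data positions = 0⊕0⊕0⊕1⊕1⊕0⊕1⊕0⊕0⊕0⊕1⊕0⊕1⊕0⊕0 = 1
p16 (pos 16,17,18,19,20,21,22,23,24,25,26,27,28,29,30,31): XOR of data positions = 0⊕0⊕1⊕1⊕1⊕1⊕1⊕0⊕0⊕0⊕1⊕0⊕1⊕0⊕0 = 1
Codeword: 1011100100011011001111100010100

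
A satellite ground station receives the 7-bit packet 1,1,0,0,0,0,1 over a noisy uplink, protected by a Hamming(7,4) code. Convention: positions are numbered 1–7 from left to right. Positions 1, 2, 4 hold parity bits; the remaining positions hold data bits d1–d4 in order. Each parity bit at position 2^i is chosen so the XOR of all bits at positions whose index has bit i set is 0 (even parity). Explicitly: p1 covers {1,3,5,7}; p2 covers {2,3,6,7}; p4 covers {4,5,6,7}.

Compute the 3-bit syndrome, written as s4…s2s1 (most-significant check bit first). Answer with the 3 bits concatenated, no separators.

100

s1 (pos 1,3,5,7): 1⊕0⊕0⊕1 = 0
s2 (pos 2,3,6,7): 1⊕0⊕0⊕1 = 0
s4 (pos 4,5,6,7): 0⊕0⊕0⊕1 = 1
Syndrome s4…s1 = 100 → error at position 4.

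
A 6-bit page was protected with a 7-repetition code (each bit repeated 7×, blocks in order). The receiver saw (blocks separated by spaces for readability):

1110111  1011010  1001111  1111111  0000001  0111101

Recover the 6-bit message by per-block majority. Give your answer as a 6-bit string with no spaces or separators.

111101

Block 1 (1110111): 6 ones → 1
Block 2 (1011010): 4 ones → 1
Block 3 (1001111): 5 ones → 1
Block 4 (1111111): 7 ones → 1
Block 5 (0000001): 1 one → 0
Block 6 (0111101): 5 ones → 1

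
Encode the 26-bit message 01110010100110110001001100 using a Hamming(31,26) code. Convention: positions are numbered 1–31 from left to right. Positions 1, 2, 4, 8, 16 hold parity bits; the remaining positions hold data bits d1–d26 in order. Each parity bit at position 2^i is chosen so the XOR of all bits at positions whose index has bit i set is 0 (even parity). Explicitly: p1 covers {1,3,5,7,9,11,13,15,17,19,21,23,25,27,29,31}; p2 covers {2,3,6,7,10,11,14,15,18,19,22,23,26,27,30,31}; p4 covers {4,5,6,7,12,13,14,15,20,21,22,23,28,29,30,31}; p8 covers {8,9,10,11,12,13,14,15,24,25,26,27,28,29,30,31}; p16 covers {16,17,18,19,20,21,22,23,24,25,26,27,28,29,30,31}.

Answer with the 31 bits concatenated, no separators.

0000111100101001110110001001100

Place data at non-parity positions: p1 p2 0 p4 1 1 1 p8 0 0 1 0 1 0 0 p16 1 1 0 1 1 0 0 0 1 0 0 1 1 0 0
p1 (pos 1,3,5,7,9,11,13,15,17,19,21,23,25,27,29,31): XOR of data positions = 0⊕1⊕1⊕0⊕1⊕1⊕0⊕1⊕0⊕1⊕0⊕1⊕0⊕1⊕0 = 0
p2 (pos 2,3,6,7,10,11,14,15,18,19,22,23,26,27,30,31): XOR of data positions = 0⊕1⊕1⊕0⊕1⊕0⊕0⊕1⊕0⊕0⊕0⊕0⊕0⊕0⊕0 = 0
p4 (pos 4,5,6,7,12,13,14,15,20,21,22,23,28,29,30,31): XOR of data positions = 1⊕1⊕1⊕0⊕1⊕0⊕0⊕1⊕1⊕0⊕0⊕1⊕1⊕0⊕0 = 0
p8 (pos 8,9,10,11,12,13,14,15,24,25,26,27,28,29,30,31): XOR of data positions = 0⊕0⊕1⊕0⊕1⊕0⊕0⊕0⊕1⊕0⊕0⊕1⊕1⊕0⊕0 = 1
p16 (pos 16,17,18,19,20,21,22,23,24,25,26,27,28,29,30,31): XOR of data positions = 1⊕1⊕0⊕1⊕1⊕0⊕0⊕0⊕1⊕0⊕0⊕1⊕1⊕0⊕0 = 1
Codeword: 0000111100101001110110001001100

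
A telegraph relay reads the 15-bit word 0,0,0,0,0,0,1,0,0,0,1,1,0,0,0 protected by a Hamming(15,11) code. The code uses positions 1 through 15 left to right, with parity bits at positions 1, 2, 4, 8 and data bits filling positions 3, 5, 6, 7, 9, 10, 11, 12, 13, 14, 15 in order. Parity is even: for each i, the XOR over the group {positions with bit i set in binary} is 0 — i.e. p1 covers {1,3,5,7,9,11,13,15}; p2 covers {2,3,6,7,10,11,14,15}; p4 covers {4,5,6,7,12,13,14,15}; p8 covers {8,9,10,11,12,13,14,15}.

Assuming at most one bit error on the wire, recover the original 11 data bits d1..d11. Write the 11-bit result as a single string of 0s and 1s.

s1 (pos 1,3,5,7,9,11,13,15): 0⊕0⊕0⊕1⊕0⊕1⊕0⊕0 = 0
s2 (pos 2,3,6,7,10,11,14,15): 0⊕0⊕0⊕1⊕0⊕1⊕0⊕0 = 0
s4 (pos 4,5,6,7,12,13,14,15): 0⊕0⊕0⊕1⊕1⊕0⊕0⊕0 = 0
s8 (pos 8,9,10,11,12,13,14,15): 0⊕0⊕0⊕1⊕1⊕0⊕0⊕0 = 0
Syndrome s8…s1 = 0000 → no error.
Read data bits from positions 3,5,6,7,9,10,11,12,13,14,15: 00010011000

00010011000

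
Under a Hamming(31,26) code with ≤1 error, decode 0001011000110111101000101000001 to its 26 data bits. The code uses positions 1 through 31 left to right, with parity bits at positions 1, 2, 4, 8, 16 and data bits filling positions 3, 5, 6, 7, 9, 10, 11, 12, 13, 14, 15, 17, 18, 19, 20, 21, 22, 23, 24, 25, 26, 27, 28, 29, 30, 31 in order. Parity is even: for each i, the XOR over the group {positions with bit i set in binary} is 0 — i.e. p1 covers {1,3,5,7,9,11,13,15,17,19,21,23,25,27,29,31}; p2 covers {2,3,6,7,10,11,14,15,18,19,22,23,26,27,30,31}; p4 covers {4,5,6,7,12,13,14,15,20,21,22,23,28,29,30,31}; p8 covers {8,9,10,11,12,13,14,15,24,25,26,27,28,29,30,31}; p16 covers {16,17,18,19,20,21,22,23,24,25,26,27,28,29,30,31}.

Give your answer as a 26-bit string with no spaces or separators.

s1 (pos 1,3,5,7,9,11,13,15,17,19,21,23,25,27,29,31): 0⊕0⊕0⊕1⊕0⊕1⊕0⊕1⊕1⊕1⊕0⊕1⊕1⊕0⊕0⊕1 = 0
s2 (pos 2,3,6,7,10,11,14,15,18,19,22,23,26,27,30,31): 0⊕0⊕1⊕1⊕0⊕1⊕1⊕1⊕0⊕1⊕0⊕1⊕0⊕0⊕0⊕1 = 0
s4 (pos 4,5,6,7,12,13,14,15,20,21,22,23,28,29,30,31): 1⊕0⊕1⊕1⊕1⊕0⊕1⊕1⊕0⊕0⊕0⊕1⊕0⊕0⊕0⊕1 = 0
s8 (pos 8,9,10,11,12,13,14,15,24,25,26,27,28,29,30,31): 0⊕0⊕0⊕1⊕1⊕0⊕1⊕1⊕0⊕1⊕0⊕0⊕0⊕0⊕0⊕1 = 0
s16 (pos 16,17,18,19,20,21,22,23,24,25,26,27,28,29,30,31): 1⊕1⊕0⊕1⊕0⊕0⊕0⊕1⊕0⊕1⊕0⊕0⊕0⊕0⊕0⊕1 = 0
Syndrome s16…s1 = 00000 → no error.
Read data bits from positions 3,5,6,7,9,10,11,12,13,14,15,17,18,19,20,21,22,23,24,25,26,27,28,29,30,31: 00110011011101000101000001

00110011011101000101000001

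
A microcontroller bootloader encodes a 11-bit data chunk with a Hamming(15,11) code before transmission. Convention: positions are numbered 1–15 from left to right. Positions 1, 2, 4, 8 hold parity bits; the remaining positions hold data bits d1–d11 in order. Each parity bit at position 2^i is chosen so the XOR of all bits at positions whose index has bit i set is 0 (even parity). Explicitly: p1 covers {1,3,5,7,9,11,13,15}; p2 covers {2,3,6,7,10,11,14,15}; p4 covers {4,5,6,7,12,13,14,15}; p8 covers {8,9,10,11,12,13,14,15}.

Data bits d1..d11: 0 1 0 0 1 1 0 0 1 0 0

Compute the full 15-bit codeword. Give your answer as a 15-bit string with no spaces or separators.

Place data at non-parity positions: p1 p2 0 p4 1 0 0 p8 1 1 0 0 1 0 0
p1 (pos 1,3,5,7,9,11,13,15): XOR of data positions = 0⊕1⊕0⊕1⊕0⊕1⊕0 = 1
p2 (pos 2,3,6,7,10,11,14,15): XOR of data positions = 0⊕0⊕0⊕1⊕0⊕0⊕0 = 1
p4 (pos 4,5,6,7,12,13,14,15): XOR of data positions = 1⊕0⊕0⊕0⊕1⊕0⊕0 = 0
p8 (pos 8,9,10,11,12,13,14,15): XOR of data positions = 1⊕1⊕0⊕0⊕1⊕0⊕0 = 1
Codeword: 110010011100100

110010011100100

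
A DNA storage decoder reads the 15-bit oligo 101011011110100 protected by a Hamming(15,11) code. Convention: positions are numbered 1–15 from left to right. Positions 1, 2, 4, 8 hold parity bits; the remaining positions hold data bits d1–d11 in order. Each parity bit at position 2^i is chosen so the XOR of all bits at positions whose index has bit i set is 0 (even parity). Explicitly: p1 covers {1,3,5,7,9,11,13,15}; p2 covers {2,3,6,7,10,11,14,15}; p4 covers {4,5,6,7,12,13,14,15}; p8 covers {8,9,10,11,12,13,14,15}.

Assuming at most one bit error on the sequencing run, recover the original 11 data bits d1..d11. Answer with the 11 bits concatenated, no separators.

s1 (pos 1,3,5,7,9,11,13,15): 1⊕1⊕1⊕0⊕1⊕1⊕1⊕0 = 0
s2 (pos 2,3,6,7,10,11,14,15): 0⊕1⊕1⊕0⊕1⊕1⊕0⊕0 = 0
s4 (pos 4,5,6,7,12,13,14,15): 0⊕1⊕1⊕0⊕0⊕1⊕0⊕0 = 1
s8 (pos 8,9,10,11,12,13,14,15): 1⊕1⊕1⊕1⊕0⊕1⊕0⊕0 = 1
Syndrome s8…s1 = 1100 → error at position 12.
Flip position 12: 101011011110100 → 101011011111100
Read data bits from positions 3,5,6,7,9,10,11,12,13,14,15: 11101111100

11101111100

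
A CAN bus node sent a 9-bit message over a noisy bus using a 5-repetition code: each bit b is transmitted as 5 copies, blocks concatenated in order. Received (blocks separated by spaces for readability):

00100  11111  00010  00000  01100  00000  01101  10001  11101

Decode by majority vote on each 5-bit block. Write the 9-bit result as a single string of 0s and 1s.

Block 1 (00100): 1 one → 0
Block 2 (11111): 5 ones → 1
Block 3 (00010): 1 one → 0
Block 4 (00000): 0 ones → 0
Block 5 (01100): 2 ones → 0
Block 6 (00000): 0 ones → 0
Block 7 (01101): 3 ones → 1
Block 8 (10001): 2 ones → 0
Block 9 (11101): 4 ones → 1

010000101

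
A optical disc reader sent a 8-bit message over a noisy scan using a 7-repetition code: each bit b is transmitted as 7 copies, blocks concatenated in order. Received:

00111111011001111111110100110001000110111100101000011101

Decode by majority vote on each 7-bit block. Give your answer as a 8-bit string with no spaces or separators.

11110101

Block 1 (0011111): 5 ones → 1
Block 2 (1011001): 4 ones → 1
Block 3 (1111111): 7 ones → 1
Block 4 (1010011): 4 ones → 1
Block 5 (0001000): 1 one → 0
Block 6 (1101111): 6 ones → 1
Block 7 (0010100): 2 ones → 0
Block 8 (0011101): 4 ones → 1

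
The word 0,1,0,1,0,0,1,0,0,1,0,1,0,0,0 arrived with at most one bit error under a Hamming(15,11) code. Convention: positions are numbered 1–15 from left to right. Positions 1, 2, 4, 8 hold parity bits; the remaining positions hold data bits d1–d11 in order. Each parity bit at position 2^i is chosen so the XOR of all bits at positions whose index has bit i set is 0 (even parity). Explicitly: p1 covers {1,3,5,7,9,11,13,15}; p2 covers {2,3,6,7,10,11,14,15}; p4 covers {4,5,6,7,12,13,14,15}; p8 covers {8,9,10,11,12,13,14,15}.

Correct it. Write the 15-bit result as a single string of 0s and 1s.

s1 (pos 1,3,5,7,9,11,13,15): 0⊕0⊕0⊕1⊕0⊕0⊕0⊕0 = 1
s2 (pos 2,3,6,7,10,11,14,15): 1⊕0⊕0⊕1⊕1⊕0⊕0⊕0 = 1
s4 (pos 4,5,6,7,12,13,14,15): 1⊕0⊕0⊕1⊕1⊕0⊕0⊕0 = 1
s8 (pos 8,9,10,11,12,13,14,15): 0⊕0⊕1⊕0⊕1⊕0⊕0⊕0 = 0
Syndrome s8…s1 = 0111 → error at position 7.
Flip position 7: 010100100101000 → 010100000101000

010100000101000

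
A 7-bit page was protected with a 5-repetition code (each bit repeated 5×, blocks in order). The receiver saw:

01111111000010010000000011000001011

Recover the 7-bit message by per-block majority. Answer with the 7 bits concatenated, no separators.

Block 1 (01111): 4 ones → 1
Block 2 (11100): 3 ones → 1
Block 3 (00100): 1 one → 0
Block 4 (10000): 1 one → 0
Block 5 (00001): 1 one → 0
Block 6 (10000): 1 one → 0
Block 7 (01011): 3 ones → 1

1100001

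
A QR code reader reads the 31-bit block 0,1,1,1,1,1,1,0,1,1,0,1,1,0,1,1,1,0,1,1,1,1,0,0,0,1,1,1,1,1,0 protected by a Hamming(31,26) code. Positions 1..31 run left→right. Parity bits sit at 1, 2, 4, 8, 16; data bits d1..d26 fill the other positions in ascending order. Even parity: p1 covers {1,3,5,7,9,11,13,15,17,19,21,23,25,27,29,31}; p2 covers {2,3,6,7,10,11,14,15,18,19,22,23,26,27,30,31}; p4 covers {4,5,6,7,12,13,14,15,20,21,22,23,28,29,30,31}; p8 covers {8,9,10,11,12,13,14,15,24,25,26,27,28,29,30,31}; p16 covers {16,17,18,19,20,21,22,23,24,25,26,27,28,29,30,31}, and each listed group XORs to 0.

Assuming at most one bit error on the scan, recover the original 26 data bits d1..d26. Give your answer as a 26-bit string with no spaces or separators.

11111101101101111100111110

s1 (pos 1,3,5,7,9,11,13,15,17,19,21,23,25,27,29,31): 0⊕1⊕1⊕1⊕1⊕0⊕1⊕1⊕1⊕1⊕1⊕0⊕0⊕1⊕1⊕0 = 1
s2 (pos 2,3,6,7,10,11,14,15,18,19,22,23,26,27,30,31): 1⊕1⊕1⊕1⊕1⊕0⊕0⊕1⊕0⊕1⊕1⊕0⊕1⊕1⊕1⊕0 = 1
s4 (pos 4,5,6,7,12,13,14,15,20,21,22,23,28,29,30,31): 1⊕1⊕1⊕1⊕1⊕1⊕0⊕1⊕1⊕1⊕1⊕0⊕1⊕1⊕1⊕0 = 1
s8 (pos 8,9,10,11,12,13,14,15,24,25,26,27,28,29,30,31): 0⊕1⊕1⊕0⊕1⊕1⊕0⊕1⊕0⊕0⊕1⊕1⊕1⊕1⊕1⊕0 = 0
s16 (pos 16,17,18,19,20,21,22,23,24,25,26,27,28,29,30,31): 1⊕1⊕0⊕1⊕1⊕1⊕1⊕0⊕0⊕0⊕1⊕1⊕1⊕1⊕1⊕0 = 1
Syndrome s16…s1 = 10111 → error at position 23.
Flip position 23: 0111111011011011101111000111110 → 0111111011011011101111100111110
Read data bits from positions 3,5,6,7,9,10,11,12,13,14,15,17,18,19,20,21,22,23,24,25,26,27,28,29,30,31: 11111101101101111100111110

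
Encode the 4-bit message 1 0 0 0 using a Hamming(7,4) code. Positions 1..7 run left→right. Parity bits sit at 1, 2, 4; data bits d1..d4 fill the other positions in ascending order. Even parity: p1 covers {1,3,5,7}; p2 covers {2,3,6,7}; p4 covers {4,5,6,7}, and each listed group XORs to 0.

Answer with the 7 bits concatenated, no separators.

1110000

Place data at non-parity positions: p1 p2 1 p4 0 0 0
p1 (pos 1,3,5,7): XOR of data positions = 1⊕0⊕0 = 1
p2 (pos 2,3,6,7): XOR of data positions = 1⊕0⊕0 = 1
p4 (pos 4,5,6,7): XOR of data positions = 0⊕0⊕0 = 0
Codeword: 1110000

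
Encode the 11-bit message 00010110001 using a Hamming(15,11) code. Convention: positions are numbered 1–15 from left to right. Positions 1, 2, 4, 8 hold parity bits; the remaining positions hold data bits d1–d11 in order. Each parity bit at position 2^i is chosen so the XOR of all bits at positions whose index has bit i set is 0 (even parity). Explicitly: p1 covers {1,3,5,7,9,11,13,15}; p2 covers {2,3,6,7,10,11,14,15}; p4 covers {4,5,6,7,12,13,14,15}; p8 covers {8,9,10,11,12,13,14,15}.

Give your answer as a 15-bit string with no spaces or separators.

Place data at non-parity positions: p1 p2 0 p4 0 0 1 p8 0 1 1 0 0 0 1
p1 (pos 1,3,5,7,9,11,13,15): XOR of data positions = 0⊕0⊕1⊕0⊕1⊕0⊕1 = 1
p2 (pos 2,3,6,7,10,11,14,15): XOR of data positions = 0⊕0⊕1⊕1⊕1⊕0⊕1 = 0
p4 (pos 4,5,6,7,12,13,14,15): XOR of data positions = 0⊕0⊕1⊕0⊕0⊕0⊕1 = 0
p8 (pos 8,9,10,11,12,13,14,15): XOR of data positions = 0⊕1⊕1⊕0⊕0⊕0⊕1 = 1
Codeword: 100000110110001

100000110110001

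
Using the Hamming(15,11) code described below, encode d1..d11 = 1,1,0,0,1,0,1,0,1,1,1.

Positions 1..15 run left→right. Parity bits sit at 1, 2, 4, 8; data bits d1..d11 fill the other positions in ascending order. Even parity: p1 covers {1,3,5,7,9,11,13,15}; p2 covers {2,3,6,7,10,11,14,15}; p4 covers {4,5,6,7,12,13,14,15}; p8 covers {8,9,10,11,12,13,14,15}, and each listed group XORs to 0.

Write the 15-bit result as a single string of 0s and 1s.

001010011010111

Place data at non-parity positions: p1 p2 1 p4 1 0 0 p8 1 0 1 0 1 1 1
p1 (pos 1,3,5,7,9,11,13,15): XOR of data positions = 1⊕1⊕0⊕1⊕1⊕1⊕1 = 0
p2 (pos 2,3,6,7,10,11,14,15): XOR of data positions = 1⊕0⊕0⊕0⊕1⊕1⊕1 = 0
p4 (pos 4,5,6,7,12,13,14,15): XOR of data positions = 1⊕0⊕0⊕0⊕1⊕1⊕1 = 0
p8 (pos 8,9,10,11,12,13,14,15): XOR of data positions = 1⊕0⊕1⊕0⊕1⊕1⊕1 = 1
Codeword: 001010011010111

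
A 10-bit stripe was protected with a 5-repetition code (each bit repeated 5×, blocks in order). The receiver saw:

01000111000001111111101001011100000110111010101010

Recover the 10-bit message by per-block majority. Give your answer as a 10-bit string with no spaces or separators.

0101010110

Block 1 (01000): 1 one → 0
Block 2 (11100): 3 ones → 1
Block 3 (00011): 2 ones → 0
Block 4 (11111): 5 ones → 1
Block 5 (10100): 2 ones → 0
Block 6 (10111): 4 ones → 1
Block 7 (00000): 0 ones → 0
Block 8 (11011): 4 ones → 1
Block 9 (10101): 3 ones → 1
Block 10 (01010): 2 ones → 0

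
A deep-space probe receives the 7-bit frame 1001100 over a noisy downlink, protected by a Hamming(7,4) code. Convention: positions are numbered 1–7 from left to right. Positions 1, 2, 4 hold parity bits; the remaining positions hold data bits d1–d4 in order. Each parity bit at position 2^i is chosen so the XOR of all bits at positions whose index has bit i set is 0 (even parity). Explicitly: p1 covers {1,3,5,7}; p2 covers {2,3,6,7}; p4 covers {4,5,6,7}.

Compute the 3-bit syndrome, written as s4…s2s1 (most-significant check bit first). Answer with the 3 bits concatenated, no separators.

000

s1 (pos 1,3,5,7): 1⊕0⊕1⊕0 = 0
s2 (pos 2,3,6,7): 0⊕0⊕0⊕0 = 0
s4 (pos 4,5,6,7): 1⊕1⊕0⊕0 = 0
Syndrome s4…s1 = 000 → no error.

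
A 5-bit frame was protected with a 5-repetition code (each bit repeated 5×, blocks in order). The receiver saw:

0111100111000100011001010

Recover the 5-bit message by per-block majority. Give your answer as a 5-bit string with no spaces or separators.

Block 1 (01111): 4 ones → 1
Block 2 (00111): 3 ones → 1
Block 3 (00010): 1 one → 0
Block 4 (00110): 2 ones → 0
Block 5 (01010): 2 ones → 0

11000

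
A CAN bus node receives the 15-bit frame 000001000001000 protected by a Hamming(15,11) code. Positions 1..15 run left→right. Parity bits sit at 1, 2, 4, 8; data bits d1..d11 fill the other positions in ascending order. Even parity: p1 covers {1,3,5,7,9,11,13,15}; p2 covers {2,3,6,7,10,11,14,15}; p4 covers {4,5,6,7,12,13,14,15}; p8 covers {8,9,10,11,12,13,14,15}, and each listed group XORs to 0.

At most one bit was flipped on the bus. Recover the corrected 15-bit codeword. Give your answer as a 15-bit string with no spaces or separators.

000001000101000

s1 (pos 1,3,5,7,9,11,13,15): 0⊕0⊕0⊕0⊕0⊕0⊕0⊕0 = 0
s2 (pos 2,3,6,7,10,11,14,15): 0⊕0⊕1⊕0⊕0⊕0⊕0⊕0 = 1
s4 (pos 4,5,6,7,12,13,14,15): 0⊕0⊕1⊕0⊕1⊕0⊕0⊕0 = 0
s8 (pos 8,9,10,11,12,13,14,15): 0⊕0⊕0⊕0⊕1⊕0⊕0⊕0 = 1
Syndrome s8…s1 = 1010 → error at position 10.
Flip position 10: 000001000001000 → 000001000101000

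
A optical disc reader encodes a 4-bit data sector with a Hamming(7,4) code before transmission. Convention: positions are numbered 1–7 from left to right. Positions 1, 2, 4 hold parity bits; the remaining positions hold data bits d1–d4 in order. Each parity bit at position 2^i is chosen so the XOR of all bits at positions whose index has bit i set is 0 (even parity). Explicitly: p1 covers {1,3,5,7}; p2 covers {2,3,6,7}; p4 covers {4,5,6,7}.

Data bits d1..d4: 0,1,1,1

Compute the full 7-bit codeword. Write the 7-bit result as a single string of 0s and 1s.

Place data at non-parity positions: p1 p2 0 p4 1 1 1
p1 (pos 1,3,5,7): XOR of data positions = 0⊕1⊕1 = 0
p2 (pos 2,3,6,7): XOR of data positions = 0⊕1⊕1 = 0
p4 (pos 4,5,6,7): XOR of data positions = 1⊕1⊕1 = 1
Codeword: 0001111

0001111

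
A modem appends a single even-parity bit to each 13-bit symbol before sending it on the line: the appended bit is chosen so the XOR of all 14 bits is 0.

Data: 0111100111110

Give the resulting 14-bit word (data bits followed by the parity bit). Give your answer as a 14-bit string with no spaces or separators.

XOR of the 13 data bits: 0⊕1⊕1⊕1⊕1⊕0⊕0⊕1⊕1⊕1⊕1⊕1⊕0 = 1
Parity bit = 1 (so all 14 bits XOR to 0).

01111001111101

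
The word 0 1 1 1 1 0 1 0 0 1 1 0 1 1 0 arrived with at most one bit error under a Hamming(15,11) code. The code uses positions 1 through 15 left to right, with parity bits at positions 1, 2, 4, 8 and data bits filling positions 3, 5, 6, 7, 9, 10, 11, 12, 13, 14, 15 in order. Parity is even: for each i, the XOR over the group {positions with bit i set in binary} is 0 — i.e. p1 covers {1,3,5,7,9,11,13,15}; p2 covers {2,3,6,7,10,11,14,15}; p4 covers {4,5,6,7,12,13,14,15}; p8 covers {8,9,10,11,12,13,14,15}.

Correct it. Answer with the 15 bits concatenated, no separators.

s1 (pos 1,3,5,7,9,11,13,15): 0⊕1⊕1⊕1⊕0⊕1⊕1⊕0 = 1
s2 (pos 2,3,6,7,10,11,14,15): 1⊕1⊕0⊕1⊕1⊕1⊕1⊕0 = 0
s4 (pos 4,5,6,7,12,13,14,15): 1⊕1⊕0⊕1⊕0⊕1⊕1⊕0 = 1
s8 (pos 8,9,10,11,12,13,14,15): 0⊕0⊕1⊕1⊕0⊕1⊕1⊕0 = 0
Syndrome s8…s1 = 0101 → error at position 5.
Flip position 5: 011110100110110 → 011100100110110

011100100110110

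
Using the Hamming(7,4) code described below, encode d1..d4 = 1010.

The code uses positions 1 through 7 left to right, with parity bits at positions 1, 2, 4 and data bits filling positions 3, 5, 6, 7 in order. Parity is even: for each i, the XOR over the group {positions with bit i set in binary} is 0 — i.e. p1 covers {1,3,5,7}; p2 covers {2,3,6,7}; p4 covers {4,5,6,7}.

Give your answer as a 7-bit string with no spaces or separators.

Place data at non-parity positions: p1 p2 1 p4 0 1 0
p1 (pos 1,3,5,7): XOR of data positions = 1⊕0⊕0 = 1
p2 (pos 2,3,6,7): XOR of data positions = 1⊕1⊕0 = 0
p4 (pos 4,5,6,7): XOR of data positions = 0⊕1⊕0 = 1
Codeword: 1011010

1011010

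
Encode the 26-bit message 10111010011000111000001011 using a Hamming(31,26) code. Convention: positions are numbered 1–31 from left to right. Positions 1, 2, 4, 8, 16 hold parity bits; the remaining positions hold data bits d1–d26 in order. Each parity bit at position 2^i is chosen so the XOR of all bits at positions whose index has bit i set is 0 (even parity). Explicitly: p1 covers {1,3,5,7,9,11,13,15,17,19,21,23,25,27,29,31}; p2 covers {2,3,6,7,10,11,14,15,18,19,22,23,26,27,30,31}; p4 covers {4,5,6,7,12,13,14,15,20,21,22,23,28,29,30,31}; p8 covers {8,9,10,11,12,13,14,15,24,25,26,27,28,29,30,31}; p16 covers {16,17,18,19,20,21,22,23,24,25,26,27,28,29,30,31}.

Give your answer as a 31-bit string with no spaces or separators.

Place data at non-parity positions: p1 p2 1 p4 0 1 1 p8 1 0 1 0 0 1 1 p16 0 0 0 1 1 1 0 0 0 0 0 1 0 1 1
p1 (pos 1,3,5,7,9,11,13,15,17,19,21,23,25,27,29,31): XOR of data positions = 1⊕0⊕1⊕1⊕1⊕0⊕1⊕0⊕0⊕1⊕0⊕0⊕0⊕0⊕1 = 1
p2 (pos 2,3,6,7,10,11,14,15,18,19,22,23,26,27,30,31): XOR of data positions = 1⊕1⊕1⊕0⊕1⊕1⊕1⊕0⊕0⊕1⊕0⊕0⊕0⊕1⊕1 = 1
p4 (pos 4,5,6,7,12,13,14,15,20,21,22,23,28,29,30,31): XOR of data positions = 0⊕1⊕1⊕0⊕0⊕1⊕1⊕1⊕1⊕1⊕0⊕1⊕0⊕1⊕1 = 0
p8 (pos 8,9,10,11,12,13,14,15,24,25,26,27,28,29,30,31): XOR of data positions = 1⊕0⊕1⊕0⊕0⊕1⊕1⊕0⊕0⊕0⊕0⊕1⊕0⊕1⊕1 = 1
p16 (pos 16,17,18,19,20,21,22,23,24,25,26,27,28,29,30,31): XOR of data positions = 0⊕0⊕0⊕1⊕1⊕1⊕0⊕0⊕0⊕0⊕0⊕1⊕0⊕1⊕1 = 0
Codeword: 1110011110100110000111000001011

1110011110100110000111000001011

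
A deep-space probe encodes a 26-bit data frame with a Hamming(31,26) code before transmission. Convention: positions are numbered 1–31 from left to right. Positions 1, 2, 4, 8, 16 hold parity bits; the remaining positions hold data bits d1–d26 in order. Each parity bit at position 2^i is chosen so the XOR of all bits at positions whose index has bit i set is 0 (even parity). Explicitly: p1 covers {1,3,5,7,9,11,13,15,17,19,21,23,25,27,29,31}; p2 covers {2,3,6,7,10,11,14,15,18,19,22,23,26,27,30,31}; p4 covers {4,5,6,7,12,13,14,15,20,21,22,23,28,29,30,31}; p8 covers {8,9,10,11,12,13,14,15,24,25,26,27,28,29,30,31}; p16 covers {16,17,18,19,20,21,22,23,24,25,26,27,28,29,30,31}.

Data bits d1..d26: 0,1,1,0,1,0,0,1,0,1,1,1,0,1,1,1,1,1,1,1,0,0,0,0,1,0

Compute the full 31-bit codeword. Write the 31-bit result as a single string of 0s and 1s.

Place data at non-parity positions: p1 p2 0 p4 1 1 0 p8 1 0 0 1 0 1 1 p16 1 0 1 1 1 1 1 1 1 0 0 0 0 1 0
p1 (pos 1,3,5,7,9,11,13,15,17,19,21,23,25,27,29,31): XOR of data positions = 0⊕1⊕0⊕1⊕0⊕0⊕1⊕1⊕1⊕1⊕1⊕1⊕0⊕0⊕0 = 0
p2 (pos 2,3,6,7,10,11,14,15,18,19,22,23,26,27,30,31): XOR of data positions = 0⊕1⊕0⊕0⊕0⊕1⊕1⊕0⊕1⊕1⊕1⊕0⊕0⊕1⊕0 = 1
p4 (pos 4,5,6,7,12,13,14,15,20,21,22,23,28,29,30,31): XOR of data positions = 1⊕1⊕0⊕1⊕0⊕1⊕1⊕1⊕1⊕1⊕1⊕0⊕0⊕1⊕0 = 0
p8 (pos 8,9,10,11,12,13,14,15,24,25,26,27,28,29,30,31): XOR of data positions = 1⊕0⊕0⊕1⊕0⊕1⊕1⊕1⊕1⊕0⊕0⊕0⊕0⊕1⊕0 = 1
p16 (pos 16,17,18,19,20,21,22,23,24,25,26,27,28,29,30,31): XOR of data positions = 1⊕0⊕1⊕1⊕1⊕1⊕1⊕1⊕1⊕0⊕0⊕0⊕0⊕1⊕0 = 1
Codeword: 0100110110010111101111111000010

0100110110010111101111111000010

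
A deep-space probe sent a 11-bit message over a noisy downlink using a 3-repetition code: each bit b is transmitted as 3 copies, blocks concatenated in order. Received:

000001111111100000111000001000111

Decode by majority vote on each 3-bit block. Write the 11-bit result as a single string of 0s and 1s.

Block 1 (000): 0 ones → 0
Block 2 (001): 1 one → 0
Block 3 (111): 3 ones → 1
Block 4 (111): 3 ones → 1
Block 5 (100): 1 one → 0
Block 6 (000): 0 ones → 0
Block 7 (111): 3 ones → 1
Block 8 (000): 0 ones → 0
Block 9 (001): 1 one → 0
Block 10 (000): 0 ones → 0
Block 11 (111): 3 ones → 1

00110010001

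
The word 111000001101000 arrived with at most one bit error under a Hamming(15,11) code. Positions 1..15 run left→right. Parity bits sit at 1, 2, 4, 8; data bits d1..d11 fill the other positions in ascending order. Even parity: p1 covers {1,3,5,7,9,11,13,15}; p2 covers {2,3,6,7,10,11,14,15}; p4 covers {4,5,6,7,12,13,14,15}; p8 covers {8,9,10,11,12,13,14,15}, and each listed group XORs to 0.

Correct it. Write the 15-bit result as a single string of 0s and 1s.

111000001101001

s1 (pos 1,3,5,7,9,11,13,15): 1⊕1⊕0⊕0⊕1⊕0⊕0⊕0 = 1
s2 (pos 2,3,6,7,10,11,14,15): 1⊕1⊕0⊕0⊕1⊕0⊕0⊕0 = 1
s4 (pos 4,5,6,7,12,13,14,15): 0⊕0⊕0⊕0⊕1⊕0⊕0⊕0 = 1
s8 (pos 8,9,10,11,12,13,14,15): 0⊕1⊕1⊕0⊕1⊕0⊕0⊕0 = 1
Syndrome s8…s1 = 1111 → error at position 15.
Flip position 15: 111000001101000 → 111000001101001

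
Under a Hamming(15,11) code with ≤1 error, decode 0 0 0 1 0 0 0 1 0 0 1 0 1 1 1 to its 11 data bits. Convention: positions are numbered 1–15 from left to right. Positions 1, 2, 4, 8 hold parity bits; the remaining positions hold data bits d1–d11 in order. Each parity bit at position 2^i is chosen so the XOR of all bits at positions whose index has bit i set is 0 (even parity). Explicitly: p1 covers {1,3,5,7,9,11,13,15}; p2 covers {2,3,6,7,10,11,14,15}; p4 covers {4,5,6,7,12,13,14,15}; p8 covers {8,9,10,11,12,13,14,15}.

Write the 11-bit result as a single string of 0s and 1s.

00000000111

s1 (pos 1,3,5,7,9,11,13,15): 0⊕0⊕0⊕0⊕0⊕1⊕1⊕1 = 1
s2 (pos 2,3,6,7,10,11,14,15): 0⊕0⊕0⊕0⊕0⊕1⊕1⊕1 = 1
s4 (pos 4,5,6,7,12,13,14,15): 1⊕0⊕0⊕0⊕0⊕1⊕1⊕1 = 0
s8 (pos 8,9,10,11,12,13,14,15): 1⊕0⊕0⊕1⊕0⊕1⊕1⊕1 = 1
Syndrome s8…s1 = 1011 → error at position 11.
Flip position 11: 000100010010111 → 000100010000111
Read data bits from positions 3,5,6,7,9,10,11,12,13,14,15: 00000000111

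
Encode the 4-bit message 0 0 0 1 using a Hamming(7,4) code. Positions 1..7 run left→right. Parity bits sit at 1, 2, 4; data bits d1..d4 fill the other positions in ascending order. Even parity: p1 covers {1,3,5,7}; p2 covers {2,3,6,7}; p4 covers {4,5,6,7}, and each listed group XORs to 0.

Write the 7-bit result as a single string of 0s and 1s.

Place data at non-parity positions: p1 p2 0 p4 0 0 1
p1 (pos 1,3,5,7): XOR of data positions = 0⊕0⊕1 = 1
p2 (pos 2,3,6,7): XOR of data positions = 0⊕0⊕1 = 1
p4 (pos 4,5,6,7): XOR of data positions = 0⊕0⊕1 = 1
Codeword: 1101001

1101001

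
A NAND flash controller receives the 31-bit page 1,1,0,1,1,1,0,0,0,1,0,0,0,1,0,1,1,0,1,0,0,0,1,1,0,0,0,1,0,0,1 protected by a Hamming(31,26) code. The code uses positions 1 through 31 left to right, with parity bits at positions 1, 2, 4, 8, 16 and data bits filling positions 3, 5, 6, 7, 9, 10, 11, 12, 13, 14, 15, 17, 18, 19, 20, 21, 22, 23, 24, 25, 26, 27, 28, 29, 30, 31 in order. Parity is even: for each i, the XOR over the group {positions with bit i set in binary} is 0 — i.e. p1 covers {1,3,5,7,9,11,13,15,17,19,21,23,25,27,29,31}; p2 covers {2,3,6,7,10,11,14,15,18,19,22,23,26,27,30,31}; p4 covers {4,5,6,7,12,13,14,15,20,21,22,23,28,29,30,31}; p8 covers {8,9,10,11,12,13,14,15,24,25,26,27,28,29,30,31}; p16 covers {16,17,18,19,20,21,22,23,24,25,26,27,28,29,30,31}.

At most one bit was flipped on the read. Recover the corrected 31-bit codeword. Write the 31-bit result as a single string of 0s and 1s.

1101110001000101101000110001011

s1 (pos 1,3,5,7,9,11,13,15,17,19,21,23,25,27,29,31): 1⊕0⊕1⊕0⊕0⊕0⊕0⊕0⊕1⊕1⊕0⊕1⊕0⊕0⊕0⊕1 = 0
s2 (pos 2,3,6,7,10,11,14,15,18,19,22,23,26,27,30,31): 1⊕0⊕1⊕0⊕1⊕0⊕1⊕0⊕0⊕1⊕0⊕1⊕0⊕0⊕0⊕1 = 1
s4 (pos 4,5,6,7,12,13,14,15,20,21,22,23,28,29,30,31): 1⊕1⊕1⊕0⊕0⊕0⊕1⊕0⊕0⊕0⊕0⊕1⊕1⊕0⊕0⊕1 = 1
s8 (pos 8,9,10,11,12,13,14,15,24,25,26,27,28,29,30,31): 0⊕0⊕1⊕0⊕0⊕0⊕1⊕0⊕1⊕0⊕0⊕0⊕1⊕0⊕0⊕1 = 1
s16 (pos 16,17,18,19,20,21,22,23,24,25,26,27,28,29,30,31): 1⊕1⊕0⊕1⊕0⊕0⊕0⊕1⊕1⊕0⊕0⊕0⊕1⊕0⊕0⊕1 = 1
Syndrome s16…s1 = 11110 → error at position 30.
Flip position 30: 1101110001000101101000110001001 → 1101110001000101101000110001011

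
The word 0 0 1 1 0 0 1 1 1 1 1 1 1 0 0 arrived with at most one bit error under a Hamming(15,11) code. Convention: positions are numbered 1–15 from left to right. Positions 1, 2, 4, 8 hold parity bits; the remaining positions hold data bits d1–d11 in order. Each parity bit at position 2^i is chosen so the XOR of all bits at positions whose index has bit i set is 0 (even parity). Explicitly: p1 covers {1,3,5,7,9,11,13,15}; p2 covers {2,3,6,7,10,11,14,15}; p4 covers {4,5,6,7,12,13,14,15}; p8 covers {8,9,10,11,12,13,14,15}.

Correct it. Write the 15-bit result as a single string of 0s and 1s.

s1 (pos 1,3,5,7,9,11,13,15): 0⊕1⊕0⊕1⊕1⊕1⊕1⊕0 = 1
s2 (pos 2,3,6,7,10,11,14,15): 0⊕1⊕0⊕1⊕1⊕1⊕0⊕0 = 0
s4 (pos 4,5,6,7,12,13,14,15): 1⊕0⊕0⊕1⊕1⊕1⊕0⊕0 = 0
s8 (pos 8,9,10,11,12,13,14,15): 1⊕1⊕1⊕1⊕1⊕1⊕0⊕0 = 0
Syndrome s8…s1 = 0001 → error at position 1.
Flip position 1: 001100111111100 → 101100111111100

101100111111100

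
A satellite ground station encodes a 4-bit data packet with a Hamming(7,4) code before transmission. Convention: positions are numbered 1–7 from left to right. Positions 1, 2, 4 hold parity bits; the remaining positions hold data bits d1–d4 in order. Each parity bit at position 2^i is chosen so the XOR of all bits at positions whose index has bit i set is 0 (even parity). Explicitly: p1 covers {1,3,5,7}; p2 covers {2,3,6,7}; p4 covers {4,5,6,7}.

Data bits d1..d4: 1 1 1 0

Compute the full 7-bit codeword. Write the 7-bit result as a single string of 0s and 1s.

0010110

Place data at non-parity positions: p1 p2 1 p4 1 1 0
p1 (pos 1,3,5,7): XOR of data positions = 1⊕1⊕0 = 0
p2 (pos 2,3,6,7): XOR of data positions = 1⊕1⊕0 = 0
p4 (pos 4,5,6,7): XOR of data positions = 1⊕1⊕0 = 0
Codeword: 0010110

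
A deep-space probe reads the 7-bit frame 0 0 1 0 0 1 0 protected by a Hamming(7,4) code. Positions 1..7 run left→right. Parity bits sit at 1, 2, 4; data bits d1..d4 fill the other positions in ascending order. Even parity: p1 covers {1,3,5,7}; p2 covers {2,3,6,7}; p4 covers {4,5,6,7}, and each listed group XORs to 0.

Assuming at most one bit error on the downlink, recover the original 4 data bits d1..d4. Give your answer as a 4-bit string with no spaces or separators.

1110

s1 (pos 1,3,5,7): 0⊕1⊕0⊕0 = 1
s2 (pos 2,3,6,7): 0⊕1⊕1⊕0 = 0
s4 (pos 4,5,6,7): 0⊕0⊕1⊕0 = 1
Syndrome s4…s1 = 101 → error at position 5.
Flip position 5: 0010010 → 0010110
Read data bits from positions 3,5,6,7: 1110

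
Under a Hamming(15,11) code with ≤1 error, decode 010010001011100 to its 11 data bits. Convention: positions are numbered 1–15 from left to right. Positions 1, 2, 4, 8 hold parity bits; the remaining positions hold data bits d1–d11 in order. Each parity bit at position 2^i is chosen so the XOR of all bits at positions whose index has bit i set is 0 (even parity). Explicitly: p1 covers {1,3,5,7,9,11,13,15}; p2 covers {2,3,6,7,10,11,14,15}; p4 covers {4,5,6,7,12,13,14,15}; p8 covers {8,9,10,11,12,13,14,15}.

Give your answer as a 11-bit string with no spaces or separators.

01001011100

s1 (pos 1,3,5,7,9,11,13,15): 0⊕0⊕1⊕0⊕1⊕1⊕1⊕0 = 0
s2 (pos 2,3,6,7,10,11,14,15): 1⊕0⊕0⊕0⊕0⊕1⊕0⊕0 = 0
s4 (pos 4,5,6,7,12,13,14,15): 0⊕1⊕0⊕0⊕1⊕1⊕0⊕0 = 1
s8 (pos 8,9,10,11,12,13,14,15): 0⊕1⊕0⊕1⊕1⊕1⊕0⊕0 = 0
Syndrome s8…s1 = 0100 → error at position 4.
Flip position 4: 010010001011100 → 010110001011100
Read data bits from positions 3,5,6,7,9,10,11,12,13,14,15: 01001011100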